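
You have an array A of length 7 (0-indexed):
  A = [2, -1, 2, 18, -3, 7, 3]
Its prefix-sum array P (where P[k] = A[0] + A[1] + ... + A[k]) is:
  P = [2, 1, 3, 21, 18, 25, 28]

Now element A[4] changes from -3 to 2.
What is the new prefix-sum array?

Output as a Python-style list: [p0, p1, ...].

Answer: [2, 1, 3, 21, 23, 30, 33]

Derivation:
Change: A[4] -3 -> 2, delta = 5
P[k] for k < 4: unchanged (A[4] not included)
P[k] for k >= 4: shift by delta = 5
  P[0] = 2 + 0 = 2
  P[1] = 1 + 0 = 1
  P[2] = 3 + 0 = 3
  P[3] = 21 + 0 = 21
  P[4] = 18 + 5 = 23
  P[5] = 25 + 5 = 30
  P[6] = 28 + 5 = 33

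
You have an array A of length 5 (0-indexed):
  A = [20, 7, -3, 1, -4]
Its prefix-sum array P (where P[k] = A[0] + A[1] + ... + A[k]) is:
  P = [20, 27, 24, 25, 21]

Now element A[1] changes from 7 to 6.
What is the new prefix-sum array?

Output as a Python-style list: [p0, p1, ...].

Answer: [20, 26, 23, 24, 20]

Derivation:
Change: A[1] 7 -> 6, delta = -1
P[k] for k < 1: unchanged (A[1] not included)
P[k] for k >= 1: shift by delta = -1
  P[0] = 20 + 0 = 20
  P[1] = 27 + -1 = 26
  P[2] = 24 + -1 = 23
  P[3] = 25 + -1 = 24
  P[4] = 21 + -1 = 20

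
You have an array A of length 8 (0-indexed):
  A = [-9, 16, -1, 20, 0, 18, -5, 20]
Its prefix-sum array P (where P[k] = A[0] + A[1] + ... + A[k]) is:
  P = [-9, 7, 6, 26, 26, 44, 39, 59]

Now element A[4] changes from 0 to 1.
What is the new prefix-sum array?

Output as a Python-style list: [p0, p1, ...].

Change: A[4] 0 -> 1, delta = 1
P[k] for k < 4: unchanged (A[4] not included)
P[k] for k >= 4: shift by delta = 1
  P[0] = -9 + 0 = -9
  P[1] = 7 + 0 = 7
  P[2] = 6 + 0 = 6
  P[3] = 26 + 0 = 26
  P[4] = 26 + 1 = 27
  P[5] = 44 + 1 = 45
  P[6] = 39 + 1 = 40
  P[7] = 59 + 1 = 60

Answer: [-9, 7, 6, 26, 27, 45, 40, 60]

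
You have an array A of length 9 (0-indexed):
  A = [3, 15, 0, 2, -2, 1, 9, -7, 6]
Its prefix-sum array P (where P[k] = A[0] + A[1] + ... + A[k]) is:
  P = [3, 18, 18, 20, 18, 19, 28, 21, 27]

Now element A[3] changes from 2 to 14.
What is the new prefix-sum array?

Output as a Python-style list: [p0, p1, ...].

Answer: [3, 18, 18, 32, 30, 31, 40, 33, 39]

Derivation:
Change: A[3] 2 -> 14, delta = 12
P[k] for k < 3: unchanged (A[3] not included)
P[k] for k >= 3: shift by delta = 12
  P[0] = 3 + 0 = 3
  P[1] = 18 + 0 = 18
  P[2] = 18 + 0 = 18
  P[3] = 20 + 12 = 32
  P[4] = 18 + 12 = 30
  P[5] = 19 + 12 = 31
  P[6] = 28 + 12 = 40
  P[7] = 21 + 12 = 33
  P[8] = 27 + 12 = 39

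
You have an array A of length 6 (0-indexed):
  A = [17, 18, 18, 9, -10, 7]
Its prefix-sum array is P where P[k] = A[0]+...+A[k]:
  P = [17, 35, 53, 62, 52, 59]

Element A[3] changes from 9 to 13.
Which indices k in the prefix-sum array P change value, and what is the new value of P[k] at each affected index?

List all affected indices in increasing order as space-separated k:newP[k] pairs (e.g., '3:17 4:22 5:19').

P[k] = A[0] + ... + A[k]
P[k] includes A[3] iff k >= 3
Affected indices: 3, 4, ..., 5; delta = 4
  P[3]: 62 + 4 = 66
  P[4]: 52 + 4 = 56
  P[5]: 59 + 4 = 63

Answer: 3:66 4:56 5:63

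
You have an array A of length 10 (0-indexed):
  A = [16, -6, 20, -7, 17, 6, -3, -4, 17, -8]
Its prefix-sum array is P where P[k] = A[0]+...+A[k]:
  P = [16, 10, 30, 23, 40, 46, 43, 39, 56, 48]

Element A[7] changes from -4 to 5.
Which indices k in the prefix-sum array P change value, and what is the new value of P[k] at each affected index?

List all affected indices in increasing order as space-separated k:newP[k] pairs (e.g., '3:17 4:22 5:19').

Answer: 7:48 8:65 9:57

Derivation:
P[k] = A[0] + ... + A[k]
P[k] includes A[7] iff k >= 7
Affected indices: 7, 8, ..., 9; delta = 9
  P[7]: 39 + 9 = 48
  P[8]: 56 + 9 = 65
  P[9]: 48 + 9 = 57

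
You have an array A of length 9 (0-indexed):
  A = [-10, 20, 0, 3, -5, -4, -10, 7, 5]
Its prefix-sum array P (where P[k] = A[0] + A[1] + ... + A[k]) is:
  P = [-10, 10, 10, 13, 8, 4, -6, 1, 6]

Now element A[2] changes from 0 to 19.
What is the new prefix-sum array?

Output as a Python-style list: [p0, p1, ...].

Change: A[2] 0 -> 19, delta = 19
P[k] for k < 2: unchanged (A[2] not included)
P[k] for k >= 2: shift by delta = 19
  P[0] = -10 + 0 = -10
  P[1] = 10 + 0 = 10
  P[2] = 10 + 19 = 29
  P[3] = 13 + 19 = 32
  P[4] = 8 + 19 = 27
  P[5] = 4 + 19 = 23
  P[6] = -6 + 19 = 13
  P[7] = 1 + 19 = 20
  P[8] = 6 + 19 = 25

Answer: [-10, 10, 29, 32, 27, 23, 13, 20, 25]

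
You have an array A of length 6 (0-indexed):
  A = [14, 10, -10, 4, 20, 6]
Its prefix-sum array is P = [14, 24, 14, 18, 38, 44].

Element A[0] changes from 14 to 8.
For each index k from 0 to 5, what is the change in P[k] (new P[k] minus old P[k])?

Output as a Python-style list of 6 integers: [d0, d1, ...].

Answer: [-6, -6, -6, -6, -6, -6]

Derivation:
Element change: A[0] 14 -> 8, delta = -6
For k < 0: P[k] unchanged, delta_P[k] = 0
For k >= 0: P[k] shifts by exactly -6
Delta array: [-6, -6, -6, -6, -6, -6]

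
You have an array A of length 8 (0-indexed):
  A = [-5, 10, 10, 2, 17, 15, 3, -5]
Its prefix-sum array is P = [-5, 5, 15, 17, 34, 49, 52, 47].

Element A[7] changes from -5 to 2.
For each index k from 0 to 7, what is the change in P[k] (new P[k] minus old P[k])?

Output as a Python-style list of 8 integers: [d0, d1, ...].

Element change: A[7] -5 -> 2, delta = 7
For k < 7: P[k] unchanged, delta_P[k] = 0
For k >= 7: P[k] shifts by exactly 7
Delta array: [0, 0, 0, 0, 0, 0, 0, 7]

Answer: [0, 0, 0, 0, 0, 0, 0, 7]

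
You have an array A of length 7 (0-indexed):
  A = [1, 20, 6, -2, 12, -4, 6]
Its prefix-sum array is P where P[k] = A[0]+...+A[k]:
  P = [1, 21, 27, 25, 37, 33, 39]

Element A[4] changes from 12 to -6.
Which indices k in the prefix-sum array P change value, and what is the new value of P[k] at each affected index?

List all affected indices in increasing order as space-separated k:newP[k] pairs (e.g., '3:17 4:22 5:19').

P[k] = A[0] + ... + A[k]
P[k] includes A[4] iff k >= 4
Affected indices: 4, 5, ..., 6; delta = -18
  P[4]: 37 + -18 = 19
  P[5]: 33 + -18 = 15
  P[6]: 39 + -18 = 21

Answer: 4:19 5:15 6:21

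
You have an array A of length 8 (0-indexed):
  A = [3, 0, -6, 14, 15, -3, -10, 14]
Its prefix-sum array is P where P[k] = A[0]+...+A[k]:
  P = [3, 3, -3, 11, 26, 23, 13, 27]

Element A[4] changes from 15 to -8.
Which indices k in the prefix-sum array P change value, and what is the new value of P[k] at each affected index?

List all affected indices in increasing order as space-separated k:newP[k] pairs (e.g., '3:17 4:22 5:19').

Answer: 4:3 5:0 6:-10 7:4

Derivation:
P[k] = A[0] + ... + A[k]
P[k] includes A[4] iff k >= 4
Affected indices: 4, 5, ..., 7; delta = -23
  P[4]: 26 + -23 = 3
  P[5]: 23 + -23 = 0
  P[6]: 13 + -23 = -10
  P[7]: 27 + -23 = 4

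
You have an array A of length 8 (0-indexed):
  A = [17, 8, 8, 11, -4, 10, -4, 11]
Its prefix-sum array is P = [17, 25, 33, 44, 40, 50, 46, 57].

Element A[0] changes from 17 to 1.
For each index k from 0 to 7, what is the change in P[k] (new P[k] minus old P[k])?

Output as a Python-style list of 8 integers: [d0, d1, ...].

Element change: A[0] 17 -> 1, delta = -16
For k < 0: P[k] unchanged, delta_P[k] = 0
For k >= 0: P[k] shifts by exactly -16
Delta array: [-16, -16, -16, -16, -16, -16, -16, -16]

Answer: [-16, -16, -16, -16, -16, -16, -16, -16]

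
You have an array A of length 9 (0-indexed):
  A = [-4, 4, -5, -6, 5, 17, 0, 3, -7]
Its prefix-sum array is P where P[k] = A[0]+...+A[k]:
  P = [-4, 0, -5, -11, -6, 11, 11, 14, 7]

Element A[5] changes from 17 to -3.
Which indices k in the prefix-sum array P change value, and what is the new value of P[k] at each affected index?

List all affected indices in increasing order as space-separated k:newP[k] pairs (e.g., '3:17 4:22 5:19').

Answer: 5:-9 6:-9 7:-6 8:-13

Derivation:
P[k] = A[0] + ... + A[k]
P[k] includes A[5] iff k >= 5
Affected indices: 5, 6, ..., 8; delta = -20
  P[5]: 11 + -20 = -9
  P[6]: 11 + -20 = -9
  P[7]: 14 + -20 = -6
  P[8]: 7 + -20 = -13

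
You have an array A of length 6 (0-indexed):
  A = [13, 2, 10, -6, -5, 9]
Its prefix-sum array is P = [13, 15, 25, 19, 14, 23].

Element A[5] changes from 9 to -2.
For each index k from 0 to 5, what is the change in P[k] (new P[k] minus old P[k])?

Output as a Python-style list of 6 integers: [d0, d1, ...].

Element change: A[5] 9 -> -2, delta = -11
For k < 5: P[k] unchanged, delta_P[k] = 0
For k >= 5: P[k] shifts by exactly -11
Delta array: [0, 0, 0, 0, 0, -11]

Answer: [0, 0, 0, 0, 0, -11]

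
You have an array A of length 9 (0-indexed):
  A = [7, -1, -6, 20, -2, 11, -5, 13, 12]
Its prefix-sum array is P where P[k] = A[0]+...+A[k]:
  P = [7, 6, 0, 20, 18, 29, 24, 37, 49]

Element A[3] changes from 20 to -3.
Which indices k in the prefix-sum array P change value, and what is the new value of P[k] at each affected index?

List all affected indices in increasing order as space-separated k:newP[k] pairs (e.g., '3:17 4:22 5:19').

P[k] = A[0] + ... + A[k]
P[k] includes A[3] iff k >= 3
Affected indices: 3, 4, ..., 8; delta = -23
  P[3]: 20 + -23 = -3
  P[4]: 18 + -23 = -5
  P[5]: 29 + -23 = 6
  P[6]: 24 + -23 = 1
  P[7]: 37 + -23 = 14
  P[8]: 49 + -23 = 26

Answer: 3:-3 4:-5 5:6 6:1 7:14 8:26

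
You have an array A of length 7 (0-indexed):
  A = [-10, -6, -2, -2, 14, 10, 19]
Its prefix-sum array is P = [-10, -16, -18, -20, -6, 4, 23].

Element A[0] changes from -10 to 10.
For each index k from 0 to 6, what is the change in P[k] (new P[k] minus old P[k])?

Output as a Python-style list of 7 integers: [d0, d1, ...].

Answer: [20, 20, 20, 20, 20, 20, 20]

Derivation:
Element change: A[0] -10 -> 10, delta = 20
For k < 0: P[k] unchanged, delta_P[k] = 0
For k >= 0: P[k] shifts by exactly 20
Delta array: [20, 20, 20, 20, 20, 20, 20]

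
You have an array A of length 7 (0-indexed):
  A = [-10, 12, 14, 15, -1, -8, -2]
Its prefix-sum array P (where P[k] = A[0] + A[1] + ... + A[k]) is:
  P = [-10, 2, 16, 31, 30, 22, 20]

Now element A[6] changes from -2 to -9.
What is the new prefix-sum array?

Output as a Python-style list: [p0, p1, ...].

Answer: [-10, 2, 16, 31, 30, 22, 13]

Derivation:
Change: A[6] -2 -> -9, delta = -7
P[k] for k < 6: unchanged (A[6] not included)
P[k] for k >= 6: shift by delta = -7
  P[0] = -10 + 0 = -10
  P[1] = 2 + 0 = 2
  P[2] = 16 + 0 = 16
  P[3] = 31 + 0 = 31
  P[4] = 30 + 0 = 30
  P[5] = 22 + 0 = 22
  P[6] = 20 + -7 = 13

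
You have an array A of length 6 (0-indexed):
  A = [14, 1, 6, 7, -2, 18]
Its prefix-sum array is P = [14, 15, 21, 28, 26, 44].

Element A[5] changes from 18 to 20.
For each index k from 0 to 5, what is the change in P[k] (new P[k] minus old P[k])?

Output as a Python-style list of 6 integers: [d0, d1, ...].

Element change: A[5] 18 -> 20, delta = 2
For k < 5: P[k] unchanged, delta_P[k] = 0
For k >= 5: P[k] shifts by exactly 2
Delta array: [0, 0, 0, 0, 0, 2]

Answer: [0, 0, 0, 0, 0, 2]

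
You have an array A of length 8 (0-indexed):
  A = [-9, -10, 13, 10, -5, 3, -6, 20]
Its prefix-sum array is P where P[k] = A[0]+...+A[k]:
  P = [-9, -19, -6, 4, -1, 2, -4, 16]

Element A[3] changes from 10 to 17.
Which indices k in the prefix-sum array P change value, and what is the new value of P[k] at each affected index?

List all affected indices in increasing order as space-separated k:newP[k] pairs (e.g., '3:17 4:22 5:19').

P[k] = A[0] + ... + A[k]
P[k] includes A[3] iff k >= 3
Affected indices: 3, 4, ..., 7; delta = 7
  P[3]: 4 + 7 = 11
  P[4]: -1 + 7 = 6
  P[5]: 2 + 7 = 9
  P[6]: -4 + 7 = 3
  P[7]: 16 + 7 = 23

Answer: 3:11 4:6 5:9 6:3 7:23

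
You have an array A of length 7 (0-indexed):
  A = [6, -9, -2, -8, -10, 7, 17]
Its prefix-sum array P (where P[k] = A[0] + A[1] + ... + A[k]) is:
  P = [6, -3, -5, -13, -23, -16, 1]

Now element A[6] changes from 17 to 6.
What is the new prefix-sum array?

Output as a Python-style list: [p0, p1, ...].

Answer: [6, -3, -5, -13, -23, -16, -10]

Derivation:
Change: A[6] 17 -> 6, delta = -11
P[k] for k < 6: unchanged (A[6] not included)
P[k] for k >= 6: shift by delta = -11
  P[0] = 6 + 0 = 6
  P[1] = -3 + 0 = -3
  P[2] = -5 + 0 = -5
  P[3] = -13 + 0 = -13
  P[4] = -23 + 0 = -23
  P[5] = -16 + 0 = -16
  P[6] = 1 + -11 = -10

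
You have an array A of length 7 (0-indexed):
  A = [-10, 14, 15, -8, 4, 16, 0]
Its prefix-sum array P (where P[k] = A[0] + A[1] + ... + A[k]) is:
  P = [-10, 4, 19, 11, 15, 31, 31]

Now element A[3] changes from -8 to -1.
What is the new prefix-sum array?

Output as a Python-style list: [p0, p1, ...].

Change: A[3] -8 -> -1, delta = 7
P[k] for k < 3: unchanged (A[3] not included)
P[k] for k >= 3: shift by delta = 7
  P[0] = -10 + 0 = -10
  P[1] = 4 + 0 = 4
  P[2] = 19 + 0 = 19
  P[3] = 11 + 7 = 18
  P[4] = 15 + 7 = 22
  P[5] = 31 + 7 = 38
  P[6] = 31 + 7 = 38

Answer: [-10, 4, 19, 18, 22, 38, 38]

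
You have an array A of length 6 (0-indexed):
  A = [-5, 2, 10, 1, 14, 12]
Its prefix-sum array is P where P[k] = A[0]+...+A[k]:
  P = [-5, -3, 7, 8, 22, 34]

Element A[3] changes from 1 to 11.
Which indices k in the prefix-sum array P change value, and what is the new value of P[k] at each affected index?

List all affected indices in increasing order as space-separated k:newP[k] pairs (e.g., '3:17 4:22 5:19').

Answer: 3:18 4:32 5:44

Derivation:
P[k] = A[0] + ... + A[k]
P[k] includes A[3] iff k >= 3
Affected indices: 3, 4, ..., 5; delta = 10
  P[3]: 8 + 10 = 18
  P[4]: 22 + 10 = 32
  P[5]: 34 + 10 = 44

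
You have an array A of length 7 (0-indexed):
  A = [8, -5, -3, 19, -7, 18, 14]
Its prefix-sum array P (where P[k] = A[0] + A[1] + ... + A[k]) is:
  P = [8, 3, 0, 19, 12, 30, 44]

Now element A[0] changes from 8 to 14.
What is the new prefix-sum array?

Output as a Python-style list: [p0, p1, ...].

Answer: [14, 9, 6, 25, 18, 36, 50]

Derivation:
Change: A[0] 8 -> 14, delta = 6
P[k] for k < 0: unchanged (A[0] not included)
P[k] for k >= 0: shift by delta = 6
  P[0] = 8 + 6 = 14
  P[1] = 3 + 6 = 9
  P[2] = 0 + 6 = 6
  P[3] = 19 + 6 = 25
  P[4] = 12 + 6 = 18
  P[5] = 30 + 6 = 36
  P[6] = 44 + 6 = 50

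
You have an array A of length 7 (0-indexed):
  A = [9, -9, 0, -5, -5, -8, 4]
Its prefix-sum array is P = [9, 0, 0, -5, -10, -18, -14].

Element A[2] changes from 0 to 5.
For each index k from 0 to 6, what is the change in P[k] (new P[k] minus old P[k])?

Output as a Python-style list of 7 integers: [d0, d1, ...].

Element change: A[2] 0 -> 5, delta = 5
For k < 2: P[k] unchanged, delta_P[k] = 0
For k >= 2: P[k] shifts by exactly 5
Delta array: [0, 0, 5, 5, 5, 5, 5]

Answer: [0, 0, 5, 5, 5, 5, 5]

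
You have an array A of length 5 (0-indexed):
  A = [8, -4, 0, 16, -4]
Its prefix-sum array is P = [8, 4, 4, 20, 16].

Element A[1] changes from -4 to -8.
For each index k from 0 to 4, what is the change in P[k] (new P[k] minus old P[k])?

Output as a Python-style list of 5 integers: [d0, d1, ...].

Answer: [0, -4, -4, -4, -4]

Derivation:
Element change: A[1] -4 -> -8, delta = -4
For k < 1: P[k] unchanged, delta_P[k] = 0
For k >= 1: P[k] shifts by exactly -4
Delta array: [0, -4, -4, -4, -4]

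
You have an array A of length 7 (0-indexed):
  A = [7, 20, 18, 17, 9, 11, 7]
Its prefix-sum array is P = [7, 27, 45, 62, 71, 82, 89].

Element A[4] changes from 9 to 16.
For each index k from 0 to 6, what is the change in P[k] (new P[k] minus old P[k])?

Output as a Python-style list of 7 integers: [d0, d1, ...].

Answer: [0, 0, 0, 0, 7, 7, 7]

Derivation:
Element change: A[4] 9 -> 16, delta = 7
For k < 4: P[k] unchanged, delta_P[k] = 0
For k >= 4: P[k] shifts by exactly 7
Delta array: [0, 0, 0, 0, 7, 7, 7]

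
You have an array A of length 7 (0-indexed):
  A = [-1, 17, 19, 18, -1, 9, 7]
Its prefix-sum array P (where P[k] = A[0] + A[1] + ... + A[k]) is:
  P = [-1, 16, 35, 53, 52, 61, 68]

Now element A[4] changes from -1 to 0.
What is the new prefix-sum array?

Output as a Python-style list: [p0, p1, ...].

Change: A[4] -1 -> 0, delta = 1
P[k] for k < 4: unchanged (A[4] not included)
P[k] for k >= 4: shift by delta = 1
  P[0] = -1 + 0 = -1
  P[1] = 16 + 0 = 16
  P[2] = 35 + 0 = 35
  P[3] = 53 + 0 = 53
  P[4] = 52 + 1 = 53
  P[5] = 61 + 1 = 62
  P[6] = 68 + 1 = 69

Answer: [-1, 16, 35, 53, 53, 62, 69]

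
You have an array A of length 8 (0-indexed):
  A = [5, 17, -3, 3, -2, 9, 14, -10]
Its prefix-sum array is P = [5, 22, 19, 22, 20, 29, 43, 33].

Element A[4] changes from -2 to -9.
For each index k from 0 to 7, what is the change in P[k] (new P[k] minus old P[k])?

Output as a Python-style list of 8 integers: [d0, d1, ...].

Element change: A[4] -2 -> -9, delta = -7
For k < 4: P[k] unchanged, delta_P[k] = 0
For k >= 4: P[k] shifts by exactly -7
Delta array: [0, 0, 0, 0, -7, -7, -7, -7]

Answer: [0, 0, 0, 0, -7, -7, -7, -7]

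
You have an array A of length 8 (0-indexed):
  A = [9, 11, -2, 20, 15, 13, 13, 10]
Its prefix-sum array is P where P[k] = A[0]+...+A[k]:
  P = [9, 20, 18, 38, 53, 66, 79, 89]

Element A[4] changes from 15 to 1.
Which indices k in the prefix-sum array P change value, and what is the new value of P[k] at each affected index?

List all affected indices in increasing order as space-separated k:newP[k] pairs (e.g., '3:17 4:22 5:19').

Answer: 4:39 5:52 6:65 7:75

Derivation:
P[k] = A[0] + ... + A[k]
P[k] includes A[4] iff k >= 4
Affected indices: 4, 5, ..., 7; delta = -14
  P[4]: 53 + -14 = 39
  P[5]: 66 + -14 = 52
  P[6]: 79 + -14 = 65
  P[7]: 89 + -14 = 75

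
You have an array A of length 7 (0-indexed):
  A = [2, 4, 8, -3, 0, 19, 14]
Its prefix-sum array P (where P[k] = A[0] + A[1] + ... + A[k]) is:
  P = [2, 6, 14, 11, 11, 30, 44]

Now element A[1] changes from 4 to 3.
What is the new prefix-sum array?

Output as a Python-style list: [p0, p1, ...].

Answer: [2, 5, 13, 10, 10, 29, 43]

Derivation:
Change: A[1] 4 -> 3, delta = -1
P[k] for k < 1: unchanged (A[1] not included)
P[k] for k >= 1: shift by delta = -1
  P[0] = 2 + 0 = 2
  P[1] = 6 + -1 = 5
  P[2] = 14 + -1 = 13
  P[3] = 11 + -1 = 10
  P[4] = 11 + -1 = 10
  P[5] = 30 + -1 = 29
  P[6] = 44 + -1 = 43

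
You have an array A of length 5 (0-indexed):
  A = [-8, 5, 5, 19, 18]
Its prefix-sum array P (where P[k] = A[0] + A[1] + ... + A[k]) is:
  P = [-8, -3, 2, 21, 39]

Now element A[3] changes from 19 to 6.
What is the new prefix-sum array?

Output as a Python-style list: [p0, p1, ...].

Answer: [-8, -3, 2, 8, 26]

Derivation:
Change: A[3] 19 -> 6, delta = -13
P[k] for k < 3: unchanged (A[3] not included)
P[k] for k >= 3: shift by delta = -13
  P[0] = -8 + 0 = -8
  P[1] = -3 + 0 = -3
  P[2] = 2 + 0 = 2
  P[3] = 21 + -13 = 8
  P[4] = 39 + -13 = 26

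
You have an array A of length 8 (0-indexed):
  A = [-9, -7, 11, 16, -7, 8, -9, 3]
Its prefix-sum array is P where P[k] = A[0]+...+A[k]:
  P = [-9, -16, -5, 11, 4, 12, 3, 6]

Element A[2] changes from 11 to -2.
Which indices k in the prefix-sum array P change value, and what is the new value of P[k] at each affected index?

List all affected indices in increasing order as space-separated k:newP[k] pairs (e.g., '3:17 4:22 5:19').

Answer: 2:-18 3:-2 4:-9 5:-1 6:-10 7:-7

Derivation:
P[k] = A[0] + ... + A[k]
P[k] includes A[2] iff k >= 2
Affected indices: 2, 3, ..., 7; delta = -13
  P[2]: -5 + -13 = -18
  P[3]: 11 + -13 = -2
  P[4]: 4 + -13 = -9
  P[5]: 12 + -13 = -1
  P[6]: 3 + -13 = -10
  P[7]: 6 + -13 = -7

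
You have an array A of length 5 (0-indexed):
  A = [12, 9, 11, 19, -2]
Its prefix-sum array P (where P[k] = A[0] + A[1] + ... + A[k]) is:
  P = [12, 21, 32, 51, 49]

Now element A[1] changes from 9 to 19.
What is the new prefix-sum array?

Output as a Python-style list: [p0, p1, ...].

Change: A[1] 9 -> 19, delta = 10
P[k] for k < 1: unchanged (A[1] not included)
P[k] for k >= 1: shift by delta = 10
  P[0] = 12 + 0 = 12
  P[1] = 21 + 10 = 31
  P[2] = 32 + 10 = 42
  P[3] = 51 + 10 = 61
  P[4] = 49 + 10 = 59

Answer: [12, 31, 42, 61, 59]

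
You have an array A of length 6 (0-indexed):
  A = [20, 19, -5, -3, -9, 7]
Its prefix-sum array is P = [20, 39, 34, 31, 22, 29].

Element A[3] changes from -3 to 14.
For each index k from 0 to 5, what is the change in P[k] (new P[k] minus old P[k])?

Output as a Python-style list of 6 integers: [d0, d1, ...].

Element change: A[3] -3 -> 14, delta = 17
For k < 3: P[k] unchanged, delta_P[k] = 0
For k >= 3: P[k] shifts by exactly 17
Delta array: [0, 0, 0, 17, 17, 17]

Answer: [0, 0, 0, 17, 17, 17]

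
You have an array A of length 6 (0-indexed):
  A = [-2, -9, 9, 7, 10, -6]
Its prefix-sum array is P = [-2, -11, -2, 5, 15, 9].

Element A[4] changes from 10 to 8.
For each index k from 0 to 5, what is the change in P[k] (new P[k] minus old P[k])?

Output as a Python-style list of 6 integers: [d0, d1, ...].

Element change: A[4] 10 -> 8, delta = -2
For k < 4: P[k] unchanged, delta_P[k] = 0
For k >= 4: P[k] shifts by exactly -2
Delta array: [0, 0, 0, 0, -2, -2]

Answer: [0, 0, 0, 0, -2, -2]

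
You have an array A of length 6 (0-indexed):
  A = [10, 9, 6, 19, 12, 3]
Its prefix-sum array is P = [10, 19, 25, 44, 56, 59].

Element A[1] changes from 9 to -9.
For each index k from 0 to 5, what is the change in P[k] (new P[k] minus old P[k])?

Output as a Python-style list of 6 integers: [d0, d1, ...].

Answer: [0, -18, -18, -18, -18, -18]

Derivation:
Element change: A[1] 9 -> -9, delta = -18
For k < 1: P[k] unchanged, delta_P[k] = 0
For k >= 1: P[k] shifts by exactly -18
Delta array: [0, -18, -18, -18, -18, -18]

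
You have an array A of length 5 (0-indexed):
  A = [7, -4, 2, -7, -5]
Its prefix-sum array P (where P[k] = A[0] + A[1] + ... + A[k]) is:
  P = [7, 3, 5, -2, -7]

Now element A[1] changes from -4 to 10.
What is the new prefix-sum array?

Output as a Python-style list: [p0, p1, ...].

Answer: [7, 17, 19, 12, 7]

Derivation:
Change: A[1] -4 -> 10, delta = 14
P[k] for k < 1: unchanged (A[1] not included)
P[k] for k >= 1: shift by delta = 14
  P[0] = 7 + 0 = 7
  P[1] = 3 + 14 = 17
  P[2] = 5 + 14 = 19
  P[3] = -2 + 14 = 12
  P[4] = -7 + 14 = 7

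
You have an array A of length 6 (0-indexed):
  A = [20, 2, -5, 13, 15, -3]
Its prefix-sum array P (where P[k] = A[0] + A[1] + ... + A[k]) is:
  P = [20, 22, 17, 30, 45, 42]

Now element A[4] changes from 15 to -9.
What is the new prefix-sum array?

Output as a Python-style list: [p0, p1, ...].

Answer: [20, 22, 17, 30, 21, 18]

Derivation:
Change: A[4] 15 -> -9, delta = -24
P[k] for k < 4: unchanged (A[4] not included)
P[k] for k >= 4: shift by delta = -24
  P[0] = 20 + 0 = 20
  P[1] = 22 + 0 = 22
  P[2] = 17 + 0 = 17
  P[3] = 30 + 0 = 30
  P[4] = 45 + -24 = 21
  P[5] = 42 + -24 = 18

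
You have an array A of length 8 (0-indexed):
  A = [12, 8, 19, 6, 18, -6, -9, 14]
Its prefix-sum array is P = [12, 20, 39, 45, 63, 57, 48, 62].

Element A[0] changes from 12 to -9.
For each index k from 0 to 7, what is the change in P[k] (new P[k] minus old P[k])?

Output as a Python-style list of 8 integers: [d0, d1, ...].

Element change: A[0] 12 -> -9, delta = -21
For k < 0: P[k] unchanged, delta_P[k] = 0
For k >= 0: P[k] shifts by exactly -21
Delta array: [-21, -21, -21, -21, -21, -21, -21, -21]

Answer: [-21, -21, -21, -21, -21, -21, -21, -21]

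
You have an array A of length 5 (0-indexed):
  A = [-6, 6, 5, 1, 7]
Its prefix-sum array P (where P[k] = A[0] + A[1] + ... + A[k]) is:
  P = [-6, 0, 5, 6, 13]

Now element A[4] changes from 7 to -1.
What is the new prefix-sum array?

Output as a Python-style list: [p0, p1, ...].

Answer: [-6, 0, 5, 6, 5]

Derivation:
Change: A[4] 7 -> -1, delta = -8
P[k] for k < 4: unchanged (A[4] not included)
P[k] for k >= 4: shift by delta = -8
  P[0] = -6 + 0 = -6
  P[1] = 0 + 0 = 0
  P[2] = 5 + 0 = 5
  P[3] = 6 + 0 = 6
  P[4] = 13 + -8 = 5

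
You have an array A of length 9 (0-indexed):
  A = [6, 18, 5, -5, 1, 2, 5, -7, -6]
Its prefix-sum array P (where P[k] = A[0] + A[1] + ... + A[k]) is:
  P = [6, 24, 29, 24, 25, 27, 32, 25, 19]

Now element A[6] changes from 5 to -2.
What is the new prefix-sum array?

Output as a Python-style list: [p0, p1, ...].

Answer: [6, 24, 29, 24, 25, 27, 25, 18, 12]

Derivation:
Change: A[6] 5 -> -2, delta = -7
P[k] for k < 6: unchanged (A[6] not included)
P[k] for k >= 6: shift by delta = -7
  P[0] = 6 + 0 = 6
  P[1] = 24 + 0 = 24
  P[2] = 29 + 0 = 29
  P[3] = 24 + 0 = 24
  P[4] = 25 + 0 = 25
  P[5] = 27 + 0 = 27
  P[6] = 32 + -7 = 25
  P[7] = 25 + -7 = 18
  P[8] = 19 + -7 = 12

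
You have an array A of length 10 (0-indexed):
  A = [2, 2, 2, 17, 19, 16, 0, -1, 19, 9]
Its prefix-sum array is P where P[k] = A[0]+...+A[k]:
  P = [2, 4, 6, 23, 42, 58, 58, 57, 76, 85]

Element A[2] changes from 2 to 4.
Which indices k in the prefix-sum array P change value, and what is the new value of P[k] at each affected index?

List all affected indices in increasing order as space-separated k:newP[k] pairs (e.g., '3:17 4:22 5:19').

Answer: 2:8 3:25 4:44 5:60 6:60 7:59 8:78 9:87

Derivation:
P[k] = A[0] + ... + A[k]
P[k] includes A[2] iff k >= 2
Affected indices: 2, 3, ..., 9; delta = 2
  P[2]: 6 + 2 = 8
  P[3]: 23 + 2 = 25
  P[4]: 42 + 2 = 44
  P[5]: 58 + 2 = 60
  P[6]: 58 + 2 = 60
  P[7]: 57 + 2 = 59
  P[8]: 76 + 2 = 78
  P[9]: 85 + 2 = 87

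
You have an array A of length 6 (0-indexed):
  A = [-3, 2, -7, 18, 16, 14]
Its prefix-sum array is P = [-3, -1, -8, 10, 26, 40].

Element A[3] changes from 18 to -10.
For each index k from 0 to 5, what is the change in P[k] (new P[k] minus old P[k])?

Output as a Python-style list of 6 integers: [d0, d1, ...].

Element change: A[3] 18 -> -10, delta = -28
For k < 3: P[k] unchanged, delta_P[k] = 0
For k >= 3: P[k] shifts by exactly -28
Delta array: [0, 0, 0, -28, -28, -28]

Answer: [0, 0, 0, -28, -28, -28]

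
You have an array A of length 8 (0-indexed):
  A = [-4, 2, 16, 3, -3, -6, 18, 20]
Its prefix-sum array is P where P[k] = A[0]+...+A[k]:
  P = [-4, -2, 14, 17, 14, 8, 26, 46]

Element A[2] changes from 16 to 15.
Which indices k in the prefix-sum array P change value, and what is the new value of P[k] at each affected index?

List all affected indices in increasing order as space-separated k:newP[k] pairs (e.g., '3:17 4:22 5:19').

Answer: 2:13 3:16 4:13 5:7 6:25 7:45

Derivation:
P[k] = A[0] + ... + A[k]
P[k] includes A[2] iff k >= 2
Affected indices: 2, 3, ..., 7; delta = -1
  P[2]: 14 + -1 = 13
  P[3]: 17 + -1 = 16
  P[4]: 14 + -1 = 13
  P[5]: 8 + -1 = 7
  P[6]: 26 + -1 = 25
  P[7]: 46 + -1 = 45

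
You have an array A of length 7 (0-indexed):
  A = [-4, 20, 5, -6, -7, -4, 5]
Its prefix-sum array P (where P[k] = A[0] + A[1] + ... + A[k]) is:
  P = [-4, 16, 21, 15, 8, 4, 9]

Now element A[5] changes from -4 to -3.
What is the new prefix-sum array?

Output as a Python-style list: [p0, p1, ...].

Answer: [-4, 16, 21, 15, 8, 5, 10]

Derivation:
Change: A[5] -4 -> -3, delta = 1
P[k] for k < 5: unchanged (A[5] not included)
P[k] for k >= 5: shift by delta = 1
  P[0] = -4 + 0 = -4
  P[1] = 16 + 0 = 16
  P[2] = 21 + 0 = 21
  P[3] = 15 + 0 = 15
  P[4] = 8 + 0 = 8
  P[5] = 4 + 1 = 5
  P[6] = 9 + 1 = 10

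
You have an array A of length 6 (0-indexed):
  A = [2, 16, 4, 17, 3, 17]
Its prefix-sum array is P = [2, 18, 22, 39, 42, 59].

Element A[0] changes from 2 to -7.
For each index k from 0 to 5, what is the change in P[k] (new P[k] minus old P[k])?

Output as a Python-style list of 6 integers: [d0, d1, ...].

Element change: A[0] 2 -> -7, delta = -9
For k < 0: P[k] unchanged, delta_P[k] = 0
For k >= 0: P[k] shifts by exactly -9
Delta array: [-9, -9, -9, -9, -9, -9]

Answer: [-9, -9, -9, -9, -9, -9]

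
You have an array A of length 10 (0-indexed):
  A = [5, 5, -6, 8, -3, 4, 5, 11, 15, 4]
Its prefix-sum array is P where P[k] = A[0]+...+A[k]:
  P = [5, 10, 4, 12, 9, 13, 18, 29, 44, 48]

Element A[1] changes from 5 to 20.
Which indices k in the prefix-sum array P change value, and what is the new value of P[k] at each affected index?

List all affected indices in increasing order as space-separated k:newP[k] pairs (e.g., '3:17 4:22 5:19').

P[k] = A[0] + ... + A[k]
P[k] includes A[1] iff k >= 1
Affected indices: 1, 2, ..., 9; delta = 15
  P[1]: 10 + 15 = 25
  P[2]: 4 + 15 = 19
  P[3]: 12 + 15 = 27
  P[4]: 9 + 15 = 24
  P[5]: 13 + 15 = 28
  P[6]: 18 + 15 = 33
  P[7]: 29 + 15 = 44
  P[8]: 44 + 15 = 59
  P[9]: 48 + 15 = 63

Answer: 1:25 2:19 3:27 4:24 5:28 6:33 7:44 8:59 9:63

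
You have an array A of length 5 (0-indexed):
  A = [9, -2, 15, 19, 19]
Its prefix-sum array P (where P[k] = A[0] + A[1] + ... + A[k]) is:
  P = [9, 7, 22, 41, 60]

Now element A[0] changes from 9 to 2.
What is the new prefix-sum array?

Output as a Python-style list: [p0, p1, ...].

Change: A[0] 9 -> 2, delta = -7
P[k] for k < 0: unchanged (A[0] not included)
P[k] for k >= 0: shift by delta = -7
  P[0] = 9 + -7 = 2
  P[1] = 7 + -7 = 0
  P[2] = 22 + -7 = 15
  P[3] = 41 + -7 = 34
  P[4] = 60 + -7 = 53

Answer: [2, 0, 15, 34, 53]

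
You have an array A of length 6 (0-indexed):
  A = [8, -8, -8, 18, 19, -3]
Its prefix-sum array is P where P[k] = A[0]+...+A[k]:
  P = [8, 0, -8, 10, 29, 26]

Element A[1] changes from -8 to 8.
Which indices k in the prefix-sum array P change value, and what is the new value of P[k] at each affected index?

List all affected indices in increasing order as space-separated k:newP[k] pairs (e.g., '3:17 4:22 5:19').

P[k] = A[0] + ... + A[k]
P[k] includes A[1] iff k >= 1
Affected indices: 1, 2, ..., 5; delta = 16
  P[1]: 0 + 16 = 16
  P[2]: -8 + 16 = 8
  P[3]: 10 + 16 = 26
  P[4]: 29 + 16 = 45
  P[5]: 26 + 16 = 42

Answer: 1:16 2:8 3:26 4:45 5:42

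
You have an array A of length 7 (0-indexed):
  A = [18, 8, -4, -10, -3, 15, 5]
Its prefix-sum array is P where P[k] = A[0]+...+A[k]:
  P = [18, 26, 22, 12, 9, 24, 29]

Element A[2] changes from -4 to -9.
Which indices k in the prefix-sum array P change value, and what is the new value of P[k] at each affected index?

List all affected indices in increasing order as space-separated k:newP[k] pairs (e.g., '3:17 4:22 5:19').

Answer: 2:17 3:7 4:4 5:19 6:24

Derivation:
P[k] = A[0] + ... + A[k]
P[k] includes A[2] iff k >= 2
Affected indices: 2, 3, ..., 6; delta = -5
  P[2]: 22 + -5 = 17
  P[3]: 12 + -5 = 7
  P[4]: 9 + -5 = 4
  P[5]: 24 + -5 = 19
  P[6]: 29 + -5 = 24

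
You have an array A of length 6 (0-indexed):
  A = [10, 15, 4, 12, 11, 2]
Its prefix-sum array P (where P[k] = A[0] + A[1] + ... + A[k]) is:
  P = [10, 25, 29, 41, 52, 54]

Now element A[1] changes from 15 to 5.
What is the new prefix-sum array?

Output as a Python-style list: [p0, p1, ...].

Answer: [10, 15, 19, 31, 42, 44]

Derivation:
Change: A[1] 15 -> 5, delta = -10
P[k] for k < 1: unchanged (A[1] not included)
P[k] for k >= 1: shift by delta = -10
  P[0] = 10 + 0 = 10
  P[1] = 25 + -10 = 15
  P[2] = 29 + -10 = 19
  P[3] = 41 + -10 = 31
  P[4] = 52 + -10 = 42
  P[5] = 54 + -10 = 44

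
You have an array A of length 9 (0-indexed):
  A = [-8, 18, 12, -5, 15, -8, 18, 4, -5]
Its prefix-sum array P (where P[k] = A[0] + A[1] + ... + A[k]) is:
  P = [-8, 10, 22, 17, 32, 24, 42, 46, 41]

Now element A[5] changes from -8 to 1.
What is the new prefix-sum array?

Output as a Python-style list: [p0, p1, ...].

Answer: [-8, 10, 22, 17, 32, 33, 51, 55, 50]

Derivation:
Change: A[5] -8 -> 1, delta = 9
P[k] for k < 5: unchanged (A[5] not included)
P[k] for k >= 5: shift by delta = 9
  P[0] = -8 + 0 = -8
  P[1] = 10 + 0 = 10
  P[2] = 22 + 0 = 22
  P[3] = 17 + 0 = 17
  P[4] = 32 + 0 = 32
  P[5] = 24 + 9 = 33
  P[6] = 42 + 9 = 51
  P[7] = 46 + 9 = 55
  P[8] = 41 + 9 = 50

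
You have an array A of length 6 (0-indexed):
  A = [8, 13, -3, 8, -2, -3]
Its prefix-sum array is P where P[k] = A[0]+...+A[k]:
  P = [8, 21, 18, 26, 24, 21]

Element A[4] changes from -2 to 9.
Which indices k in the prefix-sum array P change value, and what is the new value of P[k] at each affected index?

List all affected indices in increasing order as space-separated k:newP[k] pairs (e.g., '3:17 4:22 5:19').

Answer: 4:35 5:32

Derivation:
P[k] = A[0] + ... + A[k]
P[k] includes A[4] iff k >= 4
Affected indices: 4, 5, ..., 5; delta = 11
  P[4]: 24 + 11 = 35
  P[5]: 21 + 11 = 32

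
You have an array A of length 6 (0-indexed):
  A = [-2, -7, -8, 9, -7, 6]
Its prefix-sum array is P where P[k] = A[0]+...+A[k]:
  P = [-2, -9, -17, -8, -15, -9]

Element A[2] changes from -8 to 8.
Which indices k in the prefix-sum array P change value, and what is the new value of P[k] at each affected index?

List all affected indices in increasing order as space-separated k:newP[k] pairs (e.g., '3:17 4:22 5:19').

P[k] = A[0] + ... + A[k]
P[k] includes A[2] iff k >= 2
Affected indices: 2, 3, ..., 5; delta = 16
  P[2]: -17 + 16 = -1
  P[3]: -8 + 16 = 8
  P[4]: -15 + 16 = 1
  P[5]: -9 + 16 = 7

Answer: 2:-1 3:8 4:1 5:7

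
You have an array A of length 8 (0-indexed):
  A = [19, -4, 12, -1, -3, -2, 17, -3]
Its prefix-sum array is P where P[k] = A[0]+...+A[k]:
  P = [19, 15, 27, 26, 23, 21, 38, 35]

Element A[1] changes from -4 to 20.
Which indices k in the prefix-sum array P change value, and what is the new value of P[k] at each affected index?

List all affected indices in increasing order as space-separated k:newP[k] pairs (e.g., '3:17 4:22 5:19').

P[k] = A[0] + ... + A[k]
P[k] includes A[1] iff k >= 1
Affected indices: 1, 2, ..., 7; delta = 24
  P[1]: 15 + 24 = 39
  P[2]: 27 + 24 = 51
  P[3]: 26 + 24 = 50
  P[4]: 23 + 24 = 47
  P[5]: 21 + 24 = 45
  P[6]: 38 + 24 = 62
  P[7]: 35 + 24 = 59

Answer: 1:39 2:51 3:50 4:47 5:45 6:62 7:59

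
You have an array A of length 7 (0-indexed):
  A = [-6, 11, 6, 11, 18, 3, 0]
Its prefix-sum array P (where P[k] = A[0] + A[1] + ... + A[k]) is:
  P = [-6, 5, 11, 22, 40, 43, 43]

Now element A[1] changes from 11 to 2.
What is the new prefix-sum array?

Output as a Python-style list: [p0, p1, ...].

Change: A[1] 11 -> 2, delta = -9
P[k] for k < 1: unchanged (A[1] not included)
P[k] for k >= 1: shift by delta = -9
  P[0] = -6 + 0 = -6
  P[1] = 5 + -9 = -4
  P[2] = 11 + -9 = 2
  P[3] = 22 + -9 = 13
  P[4] = 40 + -9 = 31
  P[5] = 43 + -9 = 34
  P[6] = 43 + -9 = 34

Answer: [-6, -4, 2, 13, 31, 34, 34]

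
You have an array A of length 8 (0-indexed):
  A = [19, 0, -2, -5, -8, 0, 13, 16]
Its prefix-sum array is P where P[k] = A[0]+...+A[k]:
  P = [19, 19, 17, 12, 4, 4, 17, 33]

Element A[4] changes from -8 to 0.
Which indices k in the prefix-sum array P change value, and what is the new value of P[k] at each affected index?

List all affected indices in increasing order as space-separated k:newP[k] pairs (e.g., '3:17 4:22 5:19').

P[k] = A[0] + ... + A[k]
P[k] includes A[4] iff k >= 4
Affected indices: 4, 5, ..., 7; delta = 8
  P[4]: 4 + 8 = 12
  P[5]: 4 + 8 = 12
  P[6]: 17 + 8 = 25
  P[7]: 33 + 8 = 41

Answer: 4:12 5:12 6:25 7:41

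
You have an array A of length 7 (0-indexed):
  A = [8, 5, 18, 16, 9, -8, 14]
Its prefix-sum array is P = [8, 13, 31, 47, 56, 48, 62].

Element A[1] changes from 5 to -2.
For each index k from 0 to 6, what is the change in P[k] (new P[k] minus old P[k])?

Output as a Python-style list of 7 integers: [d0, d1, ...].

Answer: [0, -7, -7, -7, -7, -7, -7]

Derivation:
Element change: A[1] 5 -> -2, delta = -7
For k < 1: P[k] unchanged, delta_P[k] = 0
For k >= 1: P[k] shifts by exactly -7
Delta array: [0, -7, -7, -7, -7, -7, -7]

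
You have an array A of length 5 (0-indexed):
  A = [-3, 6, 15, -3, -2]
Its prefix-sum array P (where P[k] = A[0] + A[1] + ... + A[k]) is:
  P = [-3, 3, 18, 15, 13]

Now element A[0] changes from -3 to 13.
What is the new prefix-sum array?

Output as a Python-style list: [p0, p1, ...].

Change: A[0] -3 -> 13, delta = 16
P[k] for k < 0: unchanged (A[0] not included)
P[k] for k >= 0: shift by delta = 16
  P[0] = -3 + 16 = 13
  P[1] = 3 + 16 = 19
  P[2] = 18 + 16 = 34
  P[3] = 15 + 16 = 31
  P[4] = 13 + 16 = 29

Answer: [13, 19, 34, 31, 29]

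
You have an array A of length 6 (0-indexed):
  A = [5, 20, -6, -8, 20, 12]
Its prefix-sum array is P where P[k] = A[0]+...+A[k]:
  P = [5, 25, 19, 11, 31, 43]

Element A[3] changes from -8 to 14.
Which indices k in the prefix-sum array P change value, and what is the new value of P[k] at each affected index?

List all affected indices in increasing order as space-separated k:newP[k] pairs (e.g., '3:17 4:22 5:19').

Answer: 3:33 4:53 5:65

Derivation:
P[k] = A[0] + ... + A[k]
P[k] includes A[3] iff k >= 3
Affected indices: 3, 4, ..., 5; delta = 22
  P[3]: 11 + 22 = 33
  P[4]: 31 + 22 = 53
  P[5]: 43 + 22 = 65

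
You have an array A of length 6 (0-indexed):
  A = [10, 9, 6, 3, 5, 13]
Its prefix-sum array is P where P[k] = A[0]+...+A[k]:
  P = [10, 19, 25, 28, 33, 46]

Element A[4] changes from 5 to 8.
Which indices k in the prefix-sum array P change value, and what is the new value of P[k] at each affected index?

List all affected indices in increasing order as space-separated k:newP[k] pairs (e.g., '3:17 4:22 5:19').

P[k] = A[0] + ... + A[k]
P[k] includes A[4] iff k >= 4
Affected indices: 4, 5, ..., 5; delta = 3
  P[4]: 33 + 3 = 36
  P[5]: 46 + 3 = 49

Answer: 4:36 5:49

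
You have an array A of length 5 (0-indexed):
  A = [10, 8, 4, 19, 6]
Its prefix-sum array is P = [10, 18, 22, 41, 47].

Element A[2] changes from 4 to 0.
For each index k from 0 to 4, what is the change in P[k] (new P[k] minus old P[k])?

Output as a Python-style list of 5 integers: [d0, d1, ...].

Element change: A[2] 4 -> 0, delta = -4
For k < 2: P[k] unchanged, delta_P[k] = 0
For k >= 2: P[k] shifts by exactly -4
Delta array: [0, 0, -4, -4, -4]

Answer: [0, 0, -4, -4, -4]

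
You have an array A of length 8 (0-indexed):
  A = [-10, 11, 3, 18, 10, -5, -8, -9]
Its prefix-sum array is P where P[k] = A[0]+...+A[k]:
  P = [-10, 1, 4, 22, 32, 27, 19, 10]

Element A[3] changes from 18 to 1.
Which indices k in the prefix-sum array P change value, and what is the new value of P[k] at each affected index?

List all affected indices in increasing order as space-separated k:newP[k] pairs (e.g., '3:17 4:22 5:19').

P[k] = A[0] + ... + A[k]
P[k] includes A[3] iff k >= 3
Affected indices: 3, 4, ..., 7; delta = -17
  P[3]: 22 + -17 = 5
  P[4]: 32 + -17 = 15
  P[5]: 27 + -17 = 10
  P[6]: 19 + -17 = 2
  P[7]: 10 + -17 = -7

Answer: 3:5 4:15 5:10 6:2 7:-7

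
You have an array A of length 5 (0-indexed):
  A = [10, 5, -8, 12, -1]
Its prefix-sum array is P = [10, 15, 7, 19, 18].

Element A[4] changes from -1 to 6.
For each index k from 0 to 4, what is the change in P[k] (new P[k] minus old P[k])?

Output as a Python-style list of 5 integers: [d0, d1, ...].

Answer: [0, 0, 0, 0, 7]

Derivation:
Element change: A[4] -1 -> 6, delta = 7
For k < 4: P[k] unchanged, delta_P[k] = 0
For k >= 4: P[k] shifts by exactly 7
Delta array: [0, 0, 0, 0, 7]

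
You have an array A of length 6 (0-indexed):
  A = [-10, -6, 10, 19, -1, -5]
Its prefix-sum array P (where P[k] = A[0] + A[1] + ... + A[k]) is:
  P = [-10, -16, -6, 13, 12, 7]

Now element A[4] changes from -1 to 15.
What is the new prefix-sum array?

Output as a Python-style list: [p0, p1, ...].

Change: A[4] -1 -> 15, delta = 16
P[k] for k < 4: unchanged (A[4] not included)
P[k] for k >= 4: shift by delta = 16
  P[0] = -10 + 0 = -10
  P[1] = -16 + 0 = -16
  P[2] = -6 + 0 = -6
  P[3] = 13 + 0 = 13
  P[4] = 12 + 16 = 28
  P[5] = 7 + 16 = 23

Answer: [-10, -16, -6, 13, 28, 23]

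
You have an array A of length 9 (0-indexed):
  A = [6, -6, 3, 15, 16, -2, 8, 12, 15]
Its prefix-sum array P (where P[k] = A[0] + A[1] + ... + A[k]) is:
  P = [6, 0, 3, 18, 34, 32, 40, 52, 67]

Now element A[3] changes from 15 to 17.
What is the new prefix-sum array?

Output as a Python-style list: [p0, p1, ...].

Answer: [6, 0, 3, 20, 36, 34, 42, 54, 69]

Derivation:
Change: A[3] 15 -> 17, delta = 2
P[k] for k < 3: unchanged (A[3] not included)
P[k] for k >= 3: shift by delta = 2
  P[0] = 6 + 0 = 6
  P[1] = 0 + 0 = 0
  P[2] = 3 + 0 = 3
  P[3] = 18 + 2 = 20
  P[4] = 34 + 2 = 36
  P[5] = 32 + 2 = 34
  P[6] = 40 + 2 = 42
  P[7] = 52 + 2 = 54
  P[8] = 67 + 2 = 69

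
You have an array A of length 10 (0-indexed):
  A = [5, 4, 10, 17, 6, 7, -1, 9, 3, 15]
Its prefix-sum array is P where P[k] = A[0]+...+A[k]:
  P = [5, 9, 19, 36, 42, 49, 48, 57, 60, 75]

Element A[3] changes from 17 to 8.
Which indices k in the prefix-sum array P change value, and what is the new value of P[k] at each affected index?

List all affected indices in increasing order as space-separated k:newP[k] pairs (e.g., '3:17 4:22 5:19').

P[k] = A[0] + ... + A[k]
P[k] includes A[3] iff k >= 3
Affected indices: 3, 4, ..., 9; delta = -9
  P[3]: 36 + -9 = 27
  P[4]: 42 + -9 = 33
  P[5]: 49 + -9 = 40
  P[6]: 48 + -9 = 39
  P[7]: 57 + -9 = 48
  P[8]: 60 + -9 = 51
  P[9]: 75 + -9 = 66

Answer: 3:27 4:33 5:40 6:39 7:48 8:51 9:66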